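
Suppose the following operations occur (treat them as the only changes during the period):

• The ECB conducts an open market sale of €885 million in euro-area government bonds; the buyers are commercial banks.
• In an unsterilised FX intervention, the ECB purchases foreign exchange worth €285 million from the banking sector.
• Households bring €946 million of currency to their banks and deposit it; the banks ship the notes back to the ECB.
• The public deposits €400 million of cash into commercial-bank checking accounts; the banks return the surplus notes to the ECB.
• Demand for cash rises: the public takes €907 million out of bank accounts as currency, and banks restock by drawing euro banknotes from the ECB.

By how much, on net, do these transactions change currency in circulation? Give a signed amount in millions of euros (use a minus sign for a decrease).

-€439 million

ECB balance sheet:
  Assets:      Securities −€885M, Foreign assets +€285M
  Liabilities: Bank reserves −€161M, Currency in circulation −€439M
So the change in currency in circulation is -€439 million.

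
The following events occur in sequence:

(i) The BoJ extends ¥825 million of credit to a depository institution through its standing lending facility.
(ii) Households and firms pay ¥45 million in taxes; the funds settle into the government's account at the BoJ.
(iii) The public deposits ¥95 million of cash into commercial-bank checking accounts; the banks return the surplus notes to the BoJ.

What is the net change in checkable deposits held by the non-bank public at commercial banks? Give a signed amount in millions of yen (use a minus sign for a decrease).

+¥50 million

BoJ balance sheet:
  Assets:      Loans to banks +¥825M
  Liabilities: Bank reserves +¥875M, Currency in circulation −¥95M, Government deposits +¥45M
Commercial banking system:
  Assets:      Reserves at CB +¥875M
  Liabilities: Checkable deposits +¥50M, Borrowings from CB +¥825M
So the change in checkable deposits held by the non-bank public at commercial banks is +¥50 million.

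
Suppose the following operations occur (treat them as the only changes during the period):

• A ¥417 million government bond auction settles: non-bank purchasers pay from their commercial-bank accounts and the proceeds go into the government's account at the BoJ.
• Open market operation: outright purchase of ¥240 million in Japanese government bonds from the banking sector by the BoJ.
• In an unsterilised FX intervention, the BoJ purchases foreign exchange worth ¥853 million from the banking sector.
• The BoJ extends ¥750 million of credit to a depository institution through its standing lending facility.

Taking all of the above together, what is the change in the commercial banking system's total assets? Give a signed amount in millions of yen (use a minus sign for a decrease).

+¥333 million

Government account inflow ¥417 million: bank balance sheets shrink → −¥417M.
OMO purchase (from banks) ¥240 million: just an asset swap on bank balance sheets → 0.
FX purchase ¥853 million: just an asset swap on bank balance sheets → 0.
Discount-window loan ¥750 million: bank balance sheets expand → +¥750M.
Net: −417 + 0 + 0 + 750 = +¥333 million.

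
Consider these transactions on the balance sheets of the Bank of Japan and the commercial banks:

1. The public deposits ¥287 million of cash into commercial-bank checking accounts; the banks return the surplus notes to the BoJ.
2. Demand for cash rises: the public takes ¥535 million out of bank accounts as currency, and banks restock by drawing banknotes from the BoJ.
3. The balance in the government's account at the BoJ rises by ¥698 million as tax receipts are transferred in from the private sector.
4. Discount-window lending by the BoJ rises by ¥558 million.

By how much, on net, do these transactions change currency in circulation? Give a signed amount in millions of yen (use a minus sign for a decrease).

BoJ balance sheet:
  Assets:      Loans to banks +¥558M
  Liabilities: Bank reserves −¥388M, Currency in circulation +¥248M, Government deposits +¥698M
Commercial banking system:
  Assets:      Reserves at CB −¥388M
  Liabilities: Checkable deposits −¥946M, Borrowings from CB +¥558M
So the change in currency in circulation is +¥248 million.

+¥248 million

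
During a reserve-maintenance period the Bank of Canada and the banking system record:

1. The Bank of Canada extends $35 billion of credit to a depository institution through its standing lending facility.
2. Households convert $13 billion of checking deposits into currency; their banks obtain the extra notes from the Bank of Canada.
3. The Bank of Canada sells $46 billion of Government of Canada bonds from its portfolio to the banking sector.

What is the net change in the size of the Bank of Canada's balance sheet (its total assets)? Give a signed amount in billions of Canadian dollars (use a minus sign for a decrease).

-$11 billion

Discount-window loan $35 billion: a Bank of Canada asset is acquired → +$35B.
Currency withdrawal $13 billion: only the composition of liabilities changes → 0.
OMO sale (to banks) $46 billion: a Bank of Canada asset is shed → −$46B.
Net: 35 + 0 − 46 = -$11 billion.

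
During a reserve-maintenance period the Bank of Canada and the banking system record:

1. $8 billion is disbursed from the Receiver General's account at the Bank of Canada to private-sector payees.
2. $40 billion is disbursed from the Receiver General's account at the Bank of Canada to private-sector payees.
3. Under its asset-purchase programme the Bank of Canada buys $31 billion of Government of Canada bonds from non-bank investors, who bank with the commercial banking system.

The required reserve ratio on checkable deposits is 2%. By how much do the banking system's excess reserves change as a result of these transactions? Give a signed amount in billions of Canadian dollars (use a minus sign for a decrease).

+$77.42 billion

Government spending $8 billion: reserves +$8B, deposits +$8B.
Government spending $40 billion: reserves +$40B, deposits +$40B.
Asset purchase (from non-banks) $31 billion: reserves +$31B, deposits +$31B.
Totals: Δreserves = +$79B, Δdeposits = +$79B.
Δrequired reserves = 2% × +$79B = +$1.58B.
Δexcess reserves = Δreserves − Δrequired = +$79B − (+$1.58B) = +$77.42 billion.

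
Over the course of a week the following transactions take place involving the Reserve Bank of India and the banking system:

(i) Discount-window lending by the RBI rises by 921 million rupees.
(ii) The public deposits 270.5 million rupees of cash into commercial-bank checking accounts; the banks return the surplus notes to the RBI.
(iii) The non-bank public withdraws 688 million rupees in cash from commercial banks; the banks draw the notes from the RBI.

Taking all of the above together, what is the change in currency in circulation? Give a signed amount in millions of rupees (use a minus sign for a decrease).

+417.5 million

RBI balance sheet:
  Assets:      Loans to banks +921M
  Liabilities: Bank reserves +503.5M, Currency in circulation +417.5M
Commercial banking system:
  Assets:      Reserves at CB +503.5M
  Liabilities: Checkable deposits −417.5M, Borrowings from CB +921M
So the change in currency in circulation is +417.5 million.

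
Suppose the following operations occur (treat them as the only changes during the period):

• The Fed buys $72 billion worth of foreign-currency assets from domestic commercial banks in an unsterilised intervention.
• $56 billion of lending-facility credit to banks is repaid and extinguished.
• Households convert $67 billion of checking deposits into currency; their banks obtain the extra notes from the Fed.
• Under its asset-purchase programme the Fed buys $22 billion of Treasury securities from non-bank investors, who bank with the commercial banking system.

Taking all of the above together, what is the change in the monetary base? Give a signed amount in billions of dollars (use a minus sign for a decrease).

FX purchase $72 billion: Fed balance sheet expands → +$72B.
Discount-window repayment $56 billion: Fed balance sheet contracts → −$56B.
Currency withdrawal $67 billion: just a shift between currency and reserves — both are base money → 0.
Asset purchase (from non-banks) $22 billion: Fed balance sheet expands → +$22B.
Net: 72 − 56 + 0 + 22 = +$38 billion.

+$38 billion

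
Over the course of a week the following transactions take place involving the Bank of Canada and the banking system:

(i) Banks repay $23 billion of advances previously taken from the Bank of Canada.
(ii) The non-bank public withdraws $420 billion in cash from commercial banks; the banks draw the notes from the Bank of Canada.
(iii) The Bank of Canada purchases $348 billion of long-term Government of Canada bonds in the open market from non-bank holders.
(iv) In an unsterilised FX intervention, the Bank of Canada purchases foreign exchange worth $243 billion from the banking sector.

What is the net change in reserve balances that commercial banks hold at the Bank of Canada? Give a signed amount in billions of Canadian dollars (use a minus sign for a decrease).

+$148 billion

Discount-window repayment $23 billion: repayment is debited from reserves → −$23B.
Currency withdrawal $420 billion: banks swap reserves for currency → −$420B.
Asset purchase (from non-banks) $348 billion: the Bank of Canada pays by crediting reserve accounts → +$348B.
FX purchase $243 billion: the Bank of Canada pays by crediting reserve accounts → +$243B.
Net: −23 − 420 + 348 + 243 = +$148 billion.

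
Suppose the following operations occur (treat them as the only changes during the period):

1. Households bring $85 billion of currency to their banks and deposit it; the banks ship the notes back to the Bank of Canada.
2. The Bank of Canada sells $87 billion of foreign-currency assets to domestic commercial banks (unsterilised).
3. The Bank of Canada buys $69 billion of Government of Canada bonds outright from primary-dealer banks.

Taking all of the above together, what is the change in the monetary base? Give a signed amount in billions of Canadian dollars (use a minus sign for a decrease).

Bank of Canada balance sheet:
  Assets:      Securities +$69B, Foreign assets −$87B
  Liabilities: Bank reserves +$67B, Currency in circulation −$85B
Monetary base = currency + reserves: −$85B + (+$67B) = -$18 billion.

-$18 billion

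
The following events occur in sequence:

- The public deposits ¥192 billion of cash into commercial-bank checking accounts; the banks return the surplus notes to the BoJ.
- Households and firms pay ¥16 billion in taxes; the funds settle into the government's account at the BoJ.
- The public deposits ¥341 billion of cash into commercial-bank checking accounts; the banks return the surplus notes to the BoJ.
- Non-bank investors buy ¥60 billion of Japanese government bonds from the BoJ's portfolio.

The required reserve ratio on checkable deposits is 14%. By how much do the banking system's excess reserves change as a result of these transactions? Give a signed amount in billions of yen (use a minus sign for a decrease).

+¥393.02 billion

Currency deposit ¥192 billion: reserves +¥192B, deposits +¥192B.
Government account inflow ¥16 billion: reserves −¥16B, deposits −¥16B.
Currency deposit ¥341 billion: reserves +¥341B, deposits +¥341B.
Asset sale (to non-banks) ¥60 billion: reserves −¥60B, deposits −¥60B.
Totals: Δreserves = +¥457B, Δdeposits = +¥457B.
Δrequired reserves = 14% × +¥457B = +¥63.98B.
Δexcess reserves = Δreserves − Δrequired = +¥457B − (+¥63.98B) = +¥393.02 billion.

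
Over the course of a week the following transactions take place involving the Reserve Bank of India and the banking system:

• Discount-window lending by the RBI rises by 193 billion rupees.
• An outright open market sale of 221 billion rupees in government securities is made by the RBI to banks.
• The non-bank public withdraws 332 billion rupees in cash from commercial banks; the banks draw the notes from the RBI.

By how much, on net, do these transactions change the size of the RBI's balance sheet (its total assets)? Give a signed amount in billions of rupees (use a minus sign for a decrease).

-28 billion

Discount-window loan 193 billion rupees: an RBI asset is acquired → +193B.
OMO sale (to banks) 221 billion rupees: an RBI asset is shed → −221B.
Currency withdrawal 332 billion rupees: only the composition of liabilities changes → 0.
Net: 193 − 221 + 0 = -28 billion.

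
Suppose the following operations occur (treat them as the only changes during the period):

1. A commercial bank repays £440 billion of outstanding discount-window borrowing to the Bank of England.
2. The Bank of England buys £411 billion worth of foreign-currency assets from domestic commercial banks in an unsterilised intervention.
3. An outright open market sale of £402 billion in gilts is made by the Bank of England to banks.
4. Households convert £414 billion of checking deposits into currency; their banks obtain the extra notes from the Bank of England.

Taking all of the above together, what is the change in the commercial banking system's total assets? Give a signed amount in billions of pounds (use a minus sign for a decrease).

-£854 billion

Bank of England balance sheet:
  Assets:      Securities −£402B, Loans to banks −£440B, Foreign assets +£411B
  Liabilities: Bank reserves −£845B, Currency in circulation +£414B
Commercial banking system:
  Assets:      Reserves at CB −£845B, Securities +£402B, Foreign assets −£411B
  Liabilities: Checkable deposits −£414B, Borrowings from CB −£440B
Change in total bank assets = -£854 billion.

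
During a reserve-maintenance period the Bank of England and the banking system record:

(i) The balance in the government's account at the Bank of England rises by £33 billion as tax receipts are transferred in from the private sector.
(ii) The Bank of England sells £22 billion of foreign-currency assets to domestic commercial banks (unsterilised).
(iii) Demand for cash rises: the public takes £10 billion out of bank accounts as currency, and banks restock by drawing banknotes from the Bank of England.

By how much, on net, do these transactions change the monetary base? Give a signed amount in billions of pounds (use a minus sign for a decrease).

Government account inflow £33 billion: reserves shift to a non-base liability → −£33B.
FX sale £22 billion: Bank of England balance sheet contracts → −£22B.
Currency withdrawal £10 billion: just a shift between currency and reserves — both are base money → 0.
Net: −33 − 22 + 0 = -£55 billion.

-£55 billion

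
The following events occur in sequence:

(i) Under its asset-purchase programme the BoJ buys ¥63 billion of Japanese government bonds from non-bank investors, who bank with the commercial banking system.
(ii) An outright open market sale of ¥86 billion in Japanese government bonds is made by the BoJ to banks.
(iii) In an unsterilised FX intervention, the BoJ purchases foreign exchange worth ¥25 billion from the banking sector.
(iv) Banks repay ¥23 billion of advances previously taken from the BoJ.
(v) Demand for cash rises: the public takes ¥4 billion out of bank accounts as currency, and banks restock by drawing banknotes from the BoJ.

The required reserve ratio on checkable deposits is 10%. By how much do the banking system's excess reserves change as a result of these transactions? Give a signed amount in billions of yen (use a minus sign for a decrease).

-¥30.9 billion

Asset purchase (from non-banks) ¥63 billion: reserves +¥63B, deposits +¥63B.
OMO sale (to banks) ¥86 billion: reserves −¥86B, deposits 0.
FX purchase ¥25 billion: reserves +¥25B, deposits 0.
Discount-window repayment ¥23 billion: reserves −¥23B, deposits 0.
Currency withdrawal ¥4 billion: reserves −¥4B, deposits −¥4B.
Totals: Δreserves = −¥25B, Δdeposits = +¥59B.
Δrequired reserves = 10% × +¥59B = +¥5.9B.
Δexcess reserves = Δreserves − Δrequired = −¥25B − (+¥5.9B) = -¥30.9 billion.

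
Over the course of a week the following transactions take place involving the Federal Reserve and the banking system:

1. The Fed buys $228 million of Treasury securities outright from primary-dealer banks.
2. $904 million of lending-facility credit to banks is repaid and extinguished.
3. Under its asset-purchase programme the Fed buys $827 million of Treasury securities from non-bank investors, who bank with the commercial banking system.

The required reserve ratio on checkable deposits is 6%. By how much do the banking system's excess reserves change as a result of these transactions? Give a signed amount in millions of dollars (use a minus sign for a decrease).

+$101.38 million

OMO purchase (from banks) $228 million: reserves +$228M, deposits 0.
Discount-window repayment $904 million: reserves −$904M, deposits 0.
Asset purchase (from non-banks) $827 million: reserves +$827M, deposits +$827M.
Totals: Δreserves = +$151M, Δdeposits = +$827M.
Δrequired reserves = 6% × +$827M = +$49.62M.
Δexcess reserves = Δreserves − Δrequired = +$151M − (+$49.62M) = +$101.38 million.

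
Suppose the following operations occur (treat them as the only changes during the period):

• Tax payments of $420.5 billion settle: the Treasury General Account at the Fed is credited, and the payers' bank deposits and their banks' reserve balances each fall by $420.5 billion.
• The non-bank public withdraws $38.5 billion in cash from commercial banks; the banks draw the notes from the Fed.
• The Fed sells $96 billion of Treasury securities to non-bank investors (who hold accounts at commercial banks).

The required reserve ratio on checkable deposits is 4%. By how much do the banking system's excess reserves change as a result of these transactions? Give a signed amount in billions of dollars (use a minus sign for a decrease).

Government account inflow $420.5 billion: reserves −$420.5B, deposits −$420.5B.
Currency withdrawal $38.5 billion: reserves −$38.5B, deposits −$38.5B.
Asset sale (to non-banks) $96 billion: reserves −$96B, deposits −$96B.
Totals: Δreserves = −$555B, Δdeposits = −$555B.
Δrequired reserves = 4% × −$555B = −$22.2B.
Δexcess reserves = Δreserves − Δrequired = −$555B − (−$22.2B) = -$532.8 billion.

-$532.8 billion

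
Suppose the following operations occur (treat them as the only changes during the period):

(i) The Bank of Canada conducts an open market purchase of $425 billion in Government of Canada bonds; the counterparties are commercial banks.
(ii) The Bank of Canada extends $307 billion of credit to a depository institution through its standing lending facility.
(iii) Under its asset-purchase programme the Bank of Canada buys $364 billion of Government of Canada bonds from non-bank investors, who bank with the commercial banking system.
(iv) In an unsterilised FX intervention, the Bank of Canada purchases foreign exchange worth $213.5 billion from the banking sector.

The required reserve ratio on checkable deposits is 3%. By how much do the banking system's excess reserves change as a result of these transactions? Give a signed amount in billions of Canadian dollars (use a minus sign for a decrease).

OMO purchase (from banks) $425 billion: reserves +$425B, deposits 0.
Discount-window loan $307 billion: reserves +$307B, deposits 0.
Asset purchase (from non-banks) $364 billion: reserves +$364B, deposits +$364B.
FX purchase $213.5 billion: reserves +$213.5B, deposits 0.
Totals: Δreserves = +$1309.5B, Δdeposits = +$364B.
Δrequired reserves = 3% × +$364B = +$10.92B.
Δexcess reserves = Δreserves − Δrequired = +$1309.5B − (+$10.92B) = +$1298.58 billion.

+$1298.58 billion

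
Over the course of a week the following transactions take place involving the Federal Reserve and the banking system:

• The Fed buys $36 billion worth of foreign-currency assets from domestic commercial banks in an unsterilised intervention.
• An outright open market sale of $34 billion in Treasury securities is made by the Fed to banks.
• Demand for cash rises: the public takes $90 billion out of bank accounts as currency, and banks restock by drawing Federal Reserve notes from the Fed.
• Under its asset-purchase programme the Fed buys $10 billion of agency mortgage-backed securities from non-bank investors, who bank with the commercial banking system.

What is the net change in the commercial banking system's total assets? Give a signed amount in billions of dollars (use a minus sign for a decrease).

FX purchase $36 billion: just an asset swap on bank balance sheets → 0.
OMO sale (to banks) $34 billion: just an asset swap on bank balance sheets → 0.
Currency withdrawal $90 billion: bank balance sheets shrink → −$90B.
Asset purchase (from non-banks) $10 billion: bank balance sheets expand → +$10B.
Net: 0 + 0 − 90 + 10 = -$80 billion.

-$80 billion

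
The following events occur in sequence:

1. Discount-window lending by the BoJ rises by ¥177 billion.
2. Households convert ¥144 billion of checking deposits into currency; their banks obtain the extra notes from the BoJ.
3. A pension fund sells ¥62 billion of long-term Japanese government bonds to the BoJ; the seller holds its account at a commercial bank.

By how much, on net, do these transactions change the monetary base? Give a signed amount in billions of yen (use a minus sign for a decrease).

Discount-window loan ¥177 billion: BoJ balance sheet expands → +¥177B.
Currency withdrawal ¥144 billion: just a shift between currency and reserves — both are base money → 0.
Asset purchase (from non-banks) ¥62 billion: BoJ balance sheet expands → +¥62B.
Net: 177 + 0 + 62 = +¥239 billion.

+¥239 billion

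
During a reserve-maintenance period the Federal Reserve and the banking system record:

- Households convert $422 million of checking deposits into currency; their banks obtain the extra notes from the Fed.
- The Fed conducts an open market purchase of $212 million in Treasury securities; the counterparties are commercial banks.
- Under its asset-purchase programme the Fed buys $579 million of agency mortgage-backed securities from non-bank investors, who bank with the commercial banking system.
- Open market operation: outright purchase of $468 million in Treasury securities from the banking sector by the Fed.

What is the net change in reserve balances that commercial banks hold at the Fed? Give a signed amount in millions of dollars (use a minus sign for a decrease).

+$837 million

Fed balance sheet:
  Assets:      Securities +$1259M
  Liabilities: Bank reserves +$837M, Currency in circulation +$422M
So the change in reserve balances that commercial banks hold at the Fed is +$837 million.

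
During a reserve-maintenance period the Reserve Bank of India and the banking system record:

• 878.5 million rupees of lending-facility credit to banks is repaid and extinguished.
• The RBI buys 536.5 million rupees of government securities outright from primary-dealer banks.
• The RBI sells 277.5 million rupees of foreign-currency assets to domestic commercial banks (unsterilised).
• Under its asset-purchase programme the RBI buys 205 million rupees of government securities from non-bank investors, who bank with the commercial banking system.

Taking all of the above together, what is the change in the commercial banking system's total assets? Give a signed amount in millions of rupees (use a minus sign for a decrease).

-673.5 million

Discount-window repayment 878.5 million rupees: bank balance sheets shrink → −878.5M.
OMO purchase (from banks) 536.5 million rupees: just an asset swap on bank balance sheets → 0.
FX sale 277.5 million rupees: just an asset swap on bank balance sheets → 0.
Asset purchase (from non-banks) 205 million rupees: bank balance sheets expand → +205M.
Net: −878.5 + 0 + 0 + 205 = -673.5 million.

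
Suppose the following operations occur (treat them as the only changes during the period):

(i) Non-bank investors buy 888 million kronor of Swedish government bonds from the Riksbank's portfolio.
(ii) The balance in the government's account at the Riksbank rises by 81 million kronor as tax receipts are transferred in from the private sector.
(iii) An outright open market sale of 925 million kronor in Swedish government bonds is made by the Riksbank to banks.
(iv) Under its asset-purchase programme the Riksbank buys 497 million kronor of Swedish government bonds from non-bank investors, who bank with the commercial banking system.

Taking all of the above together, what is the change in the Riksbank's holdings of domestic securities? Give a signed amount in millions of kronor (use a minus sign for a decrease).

-1316 million

Riksbank balance sheet:
  Assets:      Securities −1316M
  Liabilities: Bank reserves −1397M, Government deposits +81M
So the change in the Riksbank's holdings of domestic securities is -1316 million.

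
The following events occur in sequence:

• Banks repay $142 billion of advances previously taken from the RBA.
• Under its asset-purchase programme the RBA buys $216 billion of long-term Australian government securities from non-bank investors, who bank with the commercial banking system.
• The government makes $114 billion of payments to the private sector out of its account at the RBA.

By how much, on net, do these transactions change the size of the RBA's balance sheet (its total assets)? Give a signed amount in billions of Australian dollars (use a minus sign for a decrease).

+$74 billion

Discount-window repayment $142 billion: an RBA asset is shed → −$142B.
Asset purchase (from non-banks) $216 billion: an RBA asset is acquired → +$216B.
Government spending $114 billion: only the composition of liabilities changes → 0.
Net: −142 + 216 + 0 = +$74 billion.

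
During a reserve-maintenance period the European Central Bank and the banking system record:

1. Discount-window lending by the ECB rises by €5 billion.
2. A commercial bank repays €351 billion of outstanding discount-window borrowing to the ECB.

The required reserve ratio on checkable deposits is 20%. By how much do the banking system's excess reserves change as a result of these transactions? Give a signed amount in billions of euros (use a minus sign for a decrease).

-€346 billion

Discount-window loan €5 billion: reserves +€5B, deposits 0.
Discount-window repayment €351 billion: reserves −€351B, deposits 0.
Totals: Δreserves = −€346B, Δdeposits = 0.
Δrequired reserves = 20% × 0 = 0.
Δexcess reserves = Δreserves − Δrequired = −€346B − (0) = -€346 billion.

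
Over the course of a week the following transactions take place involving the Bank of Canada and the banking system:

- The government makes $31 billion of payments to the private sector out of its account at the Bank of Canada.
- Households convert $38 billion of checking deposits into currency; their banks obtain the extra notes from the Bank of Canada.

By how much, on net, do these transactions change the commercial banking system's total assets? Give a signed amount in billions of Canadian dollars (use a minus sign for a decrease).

-$7 billion

Government spending $31 billion: bank balance sheets expand → +$31B.
Currency withdrawal $38 billion: bank balance sheets shrink → −$38B.
Net: 31 − 38 = -$7 billion.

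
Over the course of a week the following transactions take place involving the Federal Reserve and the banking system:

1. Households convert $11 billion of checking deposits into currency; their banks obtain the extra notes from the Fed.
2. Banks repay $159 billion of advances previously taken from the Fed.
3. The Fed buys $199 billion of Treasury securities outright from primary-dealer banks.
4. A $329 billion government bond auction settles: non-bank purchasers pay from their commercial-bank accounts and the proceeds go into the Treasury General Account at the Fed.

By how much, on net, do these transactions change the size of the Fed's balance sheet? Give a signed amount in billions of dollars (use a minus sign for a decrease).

Currency withdrawal $11 billion: only the composition of liabilities changes → 0.
Discount-window repayment $159 billion: a Fed asset is shed → −$159B.
OMO purchase (from banks) $199 billion: a Fed asset is acquired → +$199B.
Government account inflow $329 billion: only the composition of liabilities changes → 0.
Net: 0 − 159 + 199 + 0 = +$40 billion.

+$40 billion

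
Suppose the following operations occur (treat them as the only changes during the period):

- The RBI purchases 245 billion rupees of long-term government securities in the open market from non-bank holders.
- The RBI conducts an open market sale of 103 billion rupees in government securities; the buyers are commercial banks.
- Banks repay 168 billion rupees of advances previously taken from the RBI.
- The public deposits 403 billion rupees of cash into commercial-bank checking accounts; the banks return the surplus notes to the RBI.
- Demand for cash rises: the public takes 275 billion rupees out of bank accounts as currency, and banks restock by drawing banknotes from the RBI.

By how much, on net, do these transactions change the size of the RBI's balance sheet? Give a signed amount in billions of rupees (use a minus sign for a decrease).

RBI balance sheet:
  Assets:      Securities +142B, Loans to banks −168B
  Liabilities: Bank reserves +102B, Currency in circulation −128B
Commercial banking system:
  Assets:      Reserves at CB +102B, Securities +103B
  Liabilities: Checkable deposits +373B, Borrowings from CB −168B
Change in total RBI assets = -26 billion.

-26 billion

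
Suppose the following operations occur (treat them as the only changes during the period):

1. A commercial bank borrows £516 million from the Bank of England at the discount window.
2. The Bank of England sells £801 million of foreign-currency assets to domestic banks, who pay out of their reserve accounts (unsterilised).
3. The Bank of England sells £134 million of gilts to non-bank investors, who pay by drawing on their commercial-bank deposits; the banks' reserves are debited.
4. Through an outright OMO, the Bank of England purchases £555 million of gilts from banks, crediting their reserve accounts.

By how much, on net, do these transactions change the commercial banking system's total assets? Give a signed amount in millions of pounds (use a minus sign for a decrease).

Bank of England balance sheet:
  Assets:      Securities +£421M, Loans to banks +£516M, Foreign assets −£801M
  Liabilities: Bank reserves +£136M
Commercial banking system:
  Assets:      Reserves at CB +£136M, Securities −£555M, Foreign assets +£801M
  Liabilities: Checkable deposits −£134M, Borrowings from CB +£516M
Change in total bank assets = +£382 million.

+£382 million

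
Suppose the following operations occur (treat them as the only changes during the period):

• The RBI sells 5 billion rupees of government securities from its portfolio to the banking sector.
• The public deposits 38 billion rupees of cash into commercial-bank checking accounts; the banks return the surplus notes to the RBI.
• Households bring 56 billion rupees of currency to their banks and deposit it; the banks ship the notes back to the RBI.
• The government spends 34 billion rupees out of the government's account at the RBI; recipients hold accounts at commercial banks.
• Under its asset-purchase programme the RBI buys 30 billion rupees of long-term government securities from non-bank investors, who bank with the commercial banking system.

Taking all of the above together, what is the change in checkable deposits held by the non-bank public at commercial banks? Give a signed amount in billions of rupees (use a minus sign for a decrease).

RBI balance sheet:
  Assets:      Securities +25B
  Liabilities: Bank reserves +153B, Currency in circulation −94B, Government deposits −34B
Commercial banking system:
  Assets:      Reserves at CB +153B, Securities +5B
  Liabilities: Checkable deposits +158B
So the change in checkable deposits held by the non-bank public at commercial banks is +158 billion.

+158 billion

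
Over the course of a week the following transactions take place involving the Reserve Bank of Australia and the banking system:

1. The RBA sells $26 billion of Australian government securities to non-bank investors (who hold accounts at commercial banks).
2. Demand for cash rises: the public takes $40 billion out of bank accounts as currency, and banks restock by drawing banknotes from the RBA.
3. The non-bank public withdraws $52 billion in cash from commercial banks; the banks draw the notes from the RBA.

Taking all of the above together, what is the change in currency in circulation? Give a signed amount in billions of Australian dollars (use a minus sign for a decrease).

Asset sale (to non-banks) $26 billion: no currency enters or leaves circulation → 0.
Currency withdrawal $40 billion: notes leave the central bank → +$40B.
Currency withdrawal $52 billion: notes leave the central bank → +$52B.
Net: 0 + 40 + 52 = +$92 billion.

+$92 billion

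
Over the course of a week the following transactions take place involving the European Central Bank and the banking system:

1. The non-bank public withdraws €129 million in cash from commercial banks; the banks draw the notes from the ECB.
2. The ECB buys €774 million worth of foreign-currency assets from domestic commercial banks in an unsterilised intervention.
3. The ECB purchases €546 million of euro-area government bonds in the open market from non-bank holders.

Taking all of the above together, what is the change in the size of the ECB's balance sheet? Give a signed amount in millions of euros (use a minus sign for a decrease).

+€1320 million

Currency withdrawal €129 million: only the composition of liabilities changes → 0.
FX purchase €774 million: an ECB asset is acquired → +€774M.
Asset purchase (from non-banks) €546 million: an ECB asset is acquired → +€546M.
Net: 0 + 774 + 546 = +€1320 million.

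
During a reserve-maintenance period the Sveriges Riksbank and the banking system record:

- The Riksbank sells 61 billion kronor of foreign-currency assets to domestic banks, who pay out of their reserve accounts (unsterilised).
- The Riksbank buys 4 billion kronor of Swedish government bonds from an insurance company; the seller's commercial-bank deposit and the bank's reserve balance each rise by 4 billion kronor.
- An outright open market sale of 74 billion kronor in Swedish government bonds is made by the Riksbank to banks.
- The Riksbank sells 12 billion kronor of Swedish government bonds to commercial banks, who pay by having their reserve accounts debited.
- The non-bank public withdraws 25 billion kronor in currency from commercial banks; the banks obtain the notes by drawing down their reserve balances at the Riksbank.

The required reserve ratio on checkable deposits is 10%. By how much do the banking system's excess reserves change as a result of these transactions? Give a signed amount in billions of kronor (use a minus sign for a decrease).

FX sale 61 billion kronor: reserves −61B, deposits 0.
Asset purchase (from non-banks) 4 billion kronor: reserves +4B, deposits +4B.
OMO sale (to banks) 74 billion kronor: reserves −74B, deposits 0.
OMO sale (to banks) 12 billion kronor: reserves −12B, deposits 0.
Currency withdrawal 25 billion kronor: reserves −25B, deposits −25B.
Totals: Δreserves = −168B, Δdeposits = −21B.
Δrequired reserves = 10% × −21B = −2.1B.
Δexcess reserves = Δreserves − Δrequired = −168B − (−2.1B) = -165.9 billion.

-165.9 billion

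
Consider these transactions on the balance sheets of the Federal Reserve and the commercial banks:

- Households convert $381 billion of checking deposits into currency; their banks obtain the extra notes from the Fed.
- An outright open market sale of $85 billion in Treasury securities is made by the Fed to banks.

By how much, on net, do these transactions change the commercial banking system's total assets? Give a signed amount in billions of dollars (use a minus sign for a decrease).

-$381 billion

Currency withdrawal $381 billion: bank balance sheets shrink → −$381B.
OMO sale (to banks) $85 billion: just an asset swap on bank balance sheets → 0.
Net: −381 + 0 = -$381 billion.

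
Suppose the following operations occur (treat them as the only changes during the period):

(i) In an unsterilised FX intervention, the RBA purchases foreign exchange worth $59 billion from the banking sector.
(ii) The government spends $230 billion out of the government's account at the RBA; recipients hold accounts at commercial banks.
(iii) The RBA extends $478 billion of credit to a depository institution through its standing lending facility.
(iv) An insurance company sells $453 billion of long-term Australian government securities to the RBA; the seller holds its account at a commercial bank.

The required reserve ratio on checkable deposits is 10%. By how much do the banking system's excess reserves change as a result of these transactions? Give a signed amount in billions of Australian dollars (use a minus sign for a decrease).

+$1151.7 billion

FX purchase $59 billion: reserves +$59B, deposits 0.
Government spending $230 billion: reserves +$230B, deposits +$230B.
Discount-window loan $478 billion: reserves +$478B, deposits 0.
Asset purchase (from non-banks) $453 billion: reserves +$453B, deposits +$453B.
Totals: Δreserves = +$1220B, Δdeposits = +$683B.
Δrequired reserves = 10% × +$683B = +$68.3B.
Δexcess reserves = Δreserves − Δrequired = +$1220B − (+$68.3B) = +$1151.7 billion.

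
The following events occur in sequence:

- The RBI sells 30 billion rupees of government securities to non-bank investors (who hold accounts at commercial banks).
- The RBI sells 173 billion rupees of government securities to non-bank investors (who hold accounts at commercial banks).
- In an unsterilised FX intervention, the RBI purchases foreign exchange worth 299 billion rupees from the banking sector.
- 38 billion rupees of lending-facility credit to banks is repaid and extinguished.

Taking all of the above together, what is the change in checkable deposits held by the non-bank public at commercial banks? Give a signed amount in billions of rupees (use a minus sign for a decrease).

-203 billion

Asset sale (to non-banks) 30 billion rupees: non-bank counterparties' bank balances fall → −30B.
Asset sale (to non-banks) 173 billion rupees: non-bank counterparties' bank balances fall → −173B.
FX purchase 299 billion rupees: the counterparty is a bank, so public deposits are unchanged → 0.
Discount-window repayment 38 billion rupees: the counterparty is a bank, so public deposits are unchanged → 0.
Net: −30 − 173 + 0 + 0 = -203 billion.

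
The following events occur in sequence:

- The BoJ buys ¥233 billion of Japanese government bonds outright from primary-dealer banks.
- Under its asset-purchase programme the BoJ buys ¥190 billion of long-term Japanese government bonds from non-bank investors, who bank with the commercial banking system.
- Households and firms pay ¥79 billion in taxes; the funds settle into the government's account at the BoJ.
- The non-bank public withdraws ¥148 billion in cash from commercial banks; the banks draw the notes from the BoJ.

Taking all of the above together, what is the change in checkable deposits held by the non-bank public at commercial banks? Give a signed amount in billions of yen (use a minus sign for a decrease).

-¥37 billion

BoJ balance sheet:
  Assets:      Securities +¥423B
  Liabilities: Bank reserves +¥196B, Currency in circulation +¥148B, Government deposits +¥79B
Commercial banking system:
  Assets:      Reserves at CB +¥196B, Securities −¥233B
  Liabilities: Checkable deposits −¥37B
So the change in checkable deposits held by the non-bank public at commercial banks is -¥37 billion.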